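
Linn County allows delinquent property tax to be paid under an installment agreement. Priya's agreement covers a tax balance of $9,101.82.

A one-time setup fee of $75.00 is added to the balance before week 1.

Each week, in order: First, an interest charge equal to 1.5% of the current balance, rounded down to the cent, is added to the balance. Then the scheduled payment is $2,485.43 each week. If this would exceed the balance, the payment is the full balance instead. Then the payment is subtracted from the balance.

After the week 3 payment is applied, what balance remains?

# | Opening | Interest | Payment | End bal
1 | $9,176.82 | $137.65 | $2,485.43 | $6,829.04
2 | $6,829.04 | $102.43 | $2,485.43 | $4,446.04
3 | $4,446.04 | $66.69 | $2,485.43 | $2,027.30

$2,027.30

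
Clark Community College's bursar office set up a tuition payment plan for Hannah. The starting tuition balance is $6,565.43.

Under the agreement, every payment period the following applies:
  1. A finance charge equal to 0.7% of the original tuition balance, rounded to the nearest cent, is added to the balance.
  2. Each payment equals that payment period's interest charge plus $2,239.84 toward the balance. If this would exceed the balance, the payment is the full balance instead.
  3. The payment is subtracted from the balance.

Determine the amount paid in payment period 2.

$2,285.80

Payment period 1: opening $6,565.43; interest $45.96 → $6,611.39; payment $2,285.80; balance $4,325.59
Payment period 2: opening $4,325.59; interest $45.96 → $4,371.55; payment $2,285.80; balance $2,085.75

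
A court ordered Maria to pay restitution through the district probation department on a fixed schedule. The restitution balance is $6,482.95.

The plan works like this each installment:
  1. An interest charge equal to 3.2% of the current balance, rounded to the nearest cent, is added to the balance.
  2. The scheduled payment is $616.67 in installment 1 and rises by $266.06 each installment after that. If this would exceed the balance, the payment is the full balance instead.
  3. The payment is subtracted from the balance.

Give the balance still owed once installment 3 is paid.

$4,408.90

Installment 1: $6,482.95 +$207.45 interest = $6,690.40; pay $616.67 → $6,073.73
Installment 2: $6,073.73 +$194.36 interest = $6,268.09; pay $882.73 → $5,385.36
Installment 3: $5,385.36 +$172.33 interest = $5,557.69; pay $1,148.79 → $4,408.90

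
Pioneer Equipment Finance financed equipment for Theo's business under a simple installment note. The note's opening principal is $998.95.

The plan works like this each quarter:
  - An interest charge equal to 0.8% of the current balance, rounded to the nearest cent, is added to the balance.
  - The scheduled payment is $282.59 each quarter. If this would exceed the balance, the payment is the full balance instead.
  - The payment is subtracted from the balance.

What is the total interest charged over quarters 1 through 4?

$18.71

Quarter 1: opening $998.95; interest $7.99 → $1,006.94; payment $282.59; balance $724.35
Quarter 2: opening $724.35; interest $5.79 → $730.14; payment $282.59; balance $447.55
Quarter 3: opening $447.55; interest $3.58 → $451.13; payment $282.59; balance $168.54
Quarter 4: opening $168.54; interest $1.35 → $169.89; payment $169.89; balance $0.00
Total interest: $7.99 + $5.79 + $3.58 + $1.35 = $18.71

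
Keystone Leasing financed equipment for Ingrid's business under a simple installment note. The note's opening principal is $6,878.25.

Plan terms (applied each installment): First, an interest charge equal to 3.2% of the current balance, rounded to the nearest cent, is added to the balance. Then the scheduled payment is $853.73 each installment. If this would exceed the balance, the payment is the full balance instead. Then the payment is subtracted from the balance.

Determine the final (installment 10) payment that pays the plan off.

# | Opening | Interest | Payment | End bal
1 | $6,878.25 | $220.10 | $853.73 | $6,244.62
2 | $6,244.62 | $199.83 | $853.73 | $5,590.72
3 | $5,590.72 | $178.90 | $853.73 | $4,915.89
4 | $4,915.89 | $157.31 | $853.73 | $4,219.47
5 | $4,219.47 | $135.02 | $853.73 | $3,500.76
6 | $3,500.76 | $112.02 | $853.73 | $2,759.05
7 | $2,759.05 | $88.29 | $853.73 | $1,993.61
8 | $1,993.61 | $63.80 | $853.73 | $1,203.68
9 | $1,203.68 | $38.52 | $853.73 | $388.47
10 | $388.47 | $12.43 | $400.90 | $0.00

$400.90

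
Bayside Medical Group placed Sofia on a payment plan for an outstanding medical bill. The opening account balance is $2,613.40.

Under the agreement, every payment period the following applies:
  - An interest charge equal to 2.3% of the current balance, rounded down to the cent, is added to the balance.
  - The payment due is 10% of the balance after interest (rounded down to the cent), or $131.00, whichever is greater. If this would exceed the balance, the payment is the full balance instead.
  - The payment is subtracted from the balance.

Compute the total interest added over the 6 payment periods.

$296.25

Payment period 1: $2,613.40 +$60.10 interest = $2,673.50; pay $267.35 → $2,406.15
Payment period 2: $2,406.15 +$55.34 interest = $2,461.49; pay $246.14 → $2,215.35
Payment period 3: $2,215.35 +$50.95 interest = $2,266.30; pay $226.63 → $2,039.67
Payment period 4: $2,039.67 +$46.91 interest = $2,086.58; pay $208.65 → $1,877.93
Payment period 5: $1,877.93 +$43.19 interest = $1,921.12; pay $192.11 → $1,729.01
Payment period 6: $1,729.01 +$39.76 interest = $1,768.77; pay $176.87 → $1,591.90
Total interest: $60.10 + $55.34 + $50.95 + $46.91 + $43.19 + $39.76 = $296.25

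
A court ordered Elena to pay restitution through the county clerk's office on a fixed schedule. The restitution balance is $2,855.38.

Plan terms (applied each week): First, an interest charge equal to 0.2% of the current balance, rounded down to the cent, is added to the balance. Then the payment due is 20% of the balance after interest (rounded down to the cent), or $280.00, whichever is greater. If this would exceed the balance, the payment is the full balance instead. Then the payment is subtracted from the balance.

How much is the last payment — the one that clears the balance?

# | Opening | Interest | Payment | End bal
1 | $2,855.38 | $5.71 | $572.21 | $2,288.88
2 | $2,288.88 | $4.57 | $458.69 | $1,834.76
3 | $1,834.76 | $3.66 | $367.68 | $1,470.74
4 | $1,470.74 | $2.94 | $294.73 | $1,178.95
5 | $1,178.95 | $2.35 | $280.00 | $901.30
6 | $901.30 | $1.80 | $280.00 | $623.10
7 | $623.10 | $1.24 | $280.00 | $344.34
8 | $344.34 | $0.68 | $280.00 | $65.02
9 | $65.02 | $0.13 | $65.15 | $0.00

$65.15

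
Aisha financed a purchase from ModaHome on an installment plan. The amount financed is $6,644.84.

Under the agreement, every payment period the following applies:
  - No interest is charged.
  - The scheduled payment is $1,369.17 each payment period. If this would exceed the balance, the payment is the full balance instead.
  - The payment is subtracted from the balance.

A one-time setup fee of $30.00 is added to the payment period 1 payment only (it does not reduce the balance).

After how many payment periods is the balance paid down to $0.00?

5

# | Opening | Payment | Fee | End bal
1 | $6,644.84 | $1,369.17 | $30.00 | $5,275.67
2 | $5,275.67 | $1,369.17 | — | $3,906.50
3 | $3,906.50 | $1,369.17 | — | $2,537.33
4 | $2,537.33 | $1,369.17 | — | $1,168.16
5 | $1,168.16 | $1,168.16 | — | $0.00
Balance reaches $0.00 in payment period 5.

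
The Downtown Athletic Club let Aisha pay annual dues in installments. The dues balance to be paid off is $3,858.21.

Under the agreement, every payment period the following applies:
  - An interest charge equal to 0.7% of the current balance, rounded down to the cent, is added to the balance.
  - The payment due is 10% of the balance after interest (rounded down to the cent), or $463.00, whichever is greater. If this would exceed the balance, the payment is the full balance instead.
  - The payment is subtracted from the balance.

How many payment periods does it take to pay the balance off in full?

9

Payment period 1: opening $3,858.21; interest $27.00 → $3,885.21; payment $463.00; balance $3,422.21
Payment period 2: opening $3,422.21; interest $23.95 → $3,446.16; payment $463.00; balance $2,983.16
Payment period 3: opening $2,983.16; interest $20.88 → $3,004.04; payment $463.00; balance $2,541.04
Payment period 4: opening $2,541.04; interest $17.78 → $2,558.82; payment $463.00; balance $2,095.82
Payment period 5: opening $2,095.82; interest $14.67 → $2,110.49; payment $463.00; balance $1,647.49
Payment period 6: opening $1,647.49; interest $11.53 → $1,659.02; payment $463.00; balance $1,196.02
Payment period 7: opening $1,196.02; interest $8.37 → $1,204.39; payment $463.00; balance $741.39
Payment period 8: opening $741.39; interest $5.18 → $746.57; payment $463.00; balance $283.57
Payment period 9: opening $283.57; interest $1.98 → $285.55; payment $285.55; balance $0.00
Balance reaches $0.00 in payment period 9.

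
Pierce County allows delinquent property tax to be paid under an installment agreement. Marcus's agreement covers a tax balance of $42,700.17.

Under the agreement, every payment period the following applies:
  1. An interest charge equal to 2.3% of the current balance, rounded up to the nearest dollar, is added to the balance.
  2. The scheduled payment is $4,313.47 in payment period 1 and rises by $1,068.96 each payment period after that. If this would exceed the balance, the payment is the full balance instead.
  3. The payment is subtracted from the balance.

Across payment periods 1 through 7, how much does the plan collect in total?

$47,026.17

# | Opening | Interest | Payment | End bal
1 | $42,700.17 | $983.00 | $4,313.47 | $39,369.70
2 | $39,369.70 | $906.00 | $5,382.43 | $34,893.27
3 | $34,893.27 | $803.00 | $6,451.39 | $29,244.88
4 | $29,244.88 | $673.00 | $7,520.35 | $22,397.53
5 | $22,397.53 | $516.00 | $8,589.31 | $14,324.22
6 | $14,324.22 | $330.00 | $9,658.27 | $4,995.95
7 | $4,995.95 | $115.00 | $5,110.95 | $0.00
Total paid: $47,026.17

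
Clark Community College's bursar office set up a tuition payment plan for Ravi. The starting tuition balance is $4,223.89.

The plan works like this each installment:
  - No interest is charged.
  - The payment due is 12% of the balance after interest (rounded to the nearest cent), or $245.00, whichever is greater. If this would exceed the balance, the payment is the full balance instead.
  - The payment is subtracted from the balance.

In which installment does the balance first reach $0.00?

Installment 1: opening $4,223.89; payment $506.87; balance $3,717.02
Installment 2: opening $3,717.02; payment $446.04; balance $3,270.98
Installment 3: opening $3,270.98; payment $392.52; balance $2,878.46
Installment 4: opening $2,878.46; payment $345.42; balance $2,533.04
Installment 5: opening $2,533.04; payment $303.96; balance $2,229.08
Installment 6: opening $2,229.08; payment $267.49; balance $1,961.59
Installment 7: opening $1,961.59; payment $245.00; balance $1,716.59
Installment 8: opening $1,716.59; payment $245.00; balance $1,471.59
Installment 9: opening $1,471.59; payment $245.00; balance $1,226.59
Installment 10: opening $1,226.59; payment $245.00; balance $981.59
Installment 11: opening $981.59; payment $245.00; balance $736.59
Installment 12: opening $736.59; payment $245.00; balance $491.59
Installment 13: opening $491.59; payment $245.00; balance $246.59
Installment 14: opening $246.59; payment $245.00; balance $1.59
Installment 15: opening $1.59; payment $1.59; balance $0.00
Balance reaches $0.00 in installment 15.

15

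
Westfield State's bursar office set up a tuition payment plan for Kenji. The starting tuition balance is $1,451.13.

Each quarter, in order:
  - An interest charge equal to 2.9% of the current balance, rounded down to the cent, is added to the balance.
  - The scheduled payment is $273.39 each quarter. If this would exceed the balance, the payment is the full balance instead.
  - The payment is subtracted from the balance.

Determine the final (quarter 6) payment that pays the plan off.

$232.06

Quarter 1: opening $1,451.13; interest $42.08 → $1,493.21; payment $273.39; balance $1,219.82
Quarter 2: opening $1,219.82; interest $35.37 → $1,255.19; payment $273.39; balance $981.80
Quarter 3: opening $981.80; interest $28.47 → $1,010.27; payment $273.39; balance $736.88
Quarter 4: opening $736.88; interest $21.36 → $758.24; payment $273.39; balance $484.85
Quarter 5: opening $484.85; interest $14.06 → $498.91; payment $273.39; balance $225.52
Quarter 6: opening $225.52; interest $6.54 → $232.06; payment $232.06; balance $0.00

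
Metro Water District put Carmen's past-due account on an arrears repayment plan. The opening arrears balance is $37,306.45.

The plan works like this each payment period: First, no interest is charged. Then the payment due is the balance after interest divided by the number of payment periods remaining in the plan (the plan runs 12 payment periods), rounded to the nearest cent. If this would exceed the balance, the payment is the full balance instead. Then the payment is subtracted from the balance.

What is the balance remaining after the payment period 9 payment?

Payment period 1: $37,306.45 − $3,108.87 → $34,197.58
Payment period 2: $34,197.58 − $3,108.87 → $31,088.71
Payment period 3: $31,088.71 − $3,108.87 → $27,979.84
Payment period 4: $27,979.84 − $3,108.87 → $24,870.97
Payment period 5: $24,870.97 − $3,108.87 → $21,762.10
Payment period 6: $21,762.10 − $3,108.87 → $18,653.23
Payment period 7: $18,653.23 − $3,108.87 → $15,544.36
Payment period 8: $15,544.36 − $3,108.87 → $12,435.49
Payment period 9: $12,435.49 − $3,108.87 → $9,326.62

$9,326.62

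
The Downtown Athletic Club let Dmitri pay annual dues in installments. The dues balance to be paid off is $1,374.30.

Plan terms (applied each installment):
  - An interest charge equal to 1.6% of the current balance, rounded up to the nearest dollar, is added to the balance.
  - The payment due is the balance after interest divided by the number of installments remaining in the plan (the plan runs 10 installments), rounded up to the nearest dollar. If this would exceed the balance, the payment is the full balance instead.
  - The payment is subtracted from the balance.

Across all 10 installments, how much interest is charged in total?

Installment 1: opening $1,374.30; interest $22.00 → $1,396.30; payment $140.00; balance $1,256.30
Installment 2: opening $1,256.30; interest $21.00 → $1,277.30; payment $142.00; balance $1,135.30
Installment 3: opening $1,135.30; interest $19.00 → $1,154.30; payment $145.00; balance $1,009.30
Installment 4: opening $1,009.30; interest $17.00 → $1,026.30; payment $147.00; balance $879.30
Installment 5: opening $879.30; interest $15.00 → $894.30; payment $150.00; balance $744.30
Installment 6: opening $744.30; interest $12.00 → $756.30; payment $152.00; balance $604.30
Installment 7: opening $604.30; interest $10.00 → $614.30; payment $154.00; balance $460.30
Installment 8: opening $460.30; interest $8.00 → $468.30; payment $157.00; balance $311.30
Installment 9: opening $311.30; interest $5.00 → $316.30; payment $159.00; balance $157.30
Installment 10: opening $157.30; interest $3.00 → $160.30; payment $160.30; balance $0.00
Total interest: $22.00 + $21.00 + $19.00 + $17.00 + $15.00 + $12.00 + $10.00 + $8.00 + $5.00 + $3.00 = $132.00

$132.00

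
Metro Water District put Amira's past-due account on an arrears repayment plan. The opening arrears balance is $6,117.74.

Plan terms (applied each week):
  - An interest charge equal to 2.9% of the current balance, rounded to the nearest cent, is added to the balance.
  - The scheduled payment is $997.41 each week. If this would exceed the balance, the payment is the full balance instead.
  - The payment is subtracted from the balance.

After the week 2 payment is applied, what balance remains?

Week 1: opening $6,117.74; interest $177.41 → $6,295.15; payment $997.41; balance $5,297.74
Week 2: opening $5,297.74; interest $153.63 → $5,451.37; payment $997.41; balance $4,453.96

$4,453.96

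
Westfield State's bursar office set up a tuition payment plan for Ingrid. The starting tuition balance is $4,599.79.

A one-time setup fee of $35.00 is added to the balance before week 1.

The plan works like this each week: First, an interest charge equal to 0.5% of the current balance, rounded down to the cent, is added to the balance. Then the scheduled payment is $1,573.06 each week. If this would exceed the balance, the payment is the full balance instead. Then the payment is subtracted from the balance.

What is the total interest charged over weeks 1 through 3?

$46.22

Week 1: $4,634.79 +$23.17 interest = $4,657.96; pay $1,573.06 → $3,084.90
Week 2: $3,084.90 +$15.42 interest = $3,100.32; pay $1,573.06 → $1,527.26
Week 3: $1,527.26 +$7.63 interest = $1,534.89; pay $1,534.89 → $0.00
Total interest: $23.17 + $15.42 + $7.63 = $46.22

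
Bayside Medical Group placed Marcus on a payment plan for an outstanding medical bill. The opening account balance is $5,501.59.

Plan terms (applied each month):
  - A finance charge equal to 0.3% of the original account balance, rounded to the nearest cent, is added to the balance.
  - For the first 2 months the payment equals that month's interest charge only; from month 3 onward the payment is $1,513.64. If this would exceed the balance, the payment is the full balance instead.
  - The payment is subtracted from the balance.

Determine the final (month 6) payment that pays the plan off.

$1,026.67

Month 1: opening $5,501.59; interest $16.50 → $5,518.09; payment $16.50; balance $5,501.59
Month 2: opening $5,501.59; interest $16.50 → $5,518.09; payment $16.50; balance $5,501.59
Month 3: opening $5,501.59; interest $16.50 → $5,518.09; payment $1,513.64; balance $4,004.45
Month 4: opening $4,004.45; interest $16.50 → $4,020.95; payment $1,513.64; balance $2,507.31
Month 5: opening $2,507.31; interest $16.50 → $2,523.81; payment $1,513.64; balance $1,010.17
Month 6: opening $1,010.17; interest $16.50 → $1,026.67; payment $1,026.67; balance $0.00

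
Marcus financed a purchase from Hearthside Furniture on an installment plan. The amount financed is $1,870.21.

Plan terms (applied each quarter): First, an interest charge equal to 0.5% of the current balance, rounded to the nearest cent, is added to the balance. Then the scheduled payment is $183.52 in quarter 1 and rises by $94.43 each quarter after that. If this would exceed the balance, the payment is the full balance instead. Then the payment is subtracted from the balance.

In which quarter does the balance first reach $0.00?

# | Opening | Interest | Payment | End bal
1 | $1,870.21 | $9.35 | $183.52 | $1,696.04
2 | $1,696.04 | $8.48 | $277.95 | $1,426.57
3 | $1,426.57 | $7.13 | $372.38 | $1,061.32
4 | $1,061.32 | $5.31 | $466.81 | $599.82
5 | $599.82 | $3.00 | $561.24 | $41.58
6 | $41.58 | $0.21 | $41.79 | $0.00
Balance reaches $0.00 in quarter 6.

6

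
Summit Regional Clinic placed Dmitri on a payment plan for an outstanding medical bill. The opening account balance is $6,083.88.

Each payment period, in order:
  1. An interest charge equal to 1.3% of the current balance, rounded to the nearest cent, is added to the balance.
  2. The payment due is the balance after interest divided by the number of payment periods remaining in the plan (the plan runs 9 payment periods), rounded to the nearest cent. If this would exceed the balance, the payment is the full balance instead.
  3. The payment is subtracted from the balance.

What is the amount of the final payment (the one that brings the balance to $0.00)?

Payment period 1: $6,083.88 +$79.09 interest = $6,162.97; pay $684.77 → $5,478.20
Payment period 2: $5,478.20 +$71.22 interest = $5,549.42; pay $693.68 → $4,855.74
Payment period 3: $4,855.74 +$63.12 interest = $4,918.86; pay $702.69 → $4,216.17
Payment period 4: $4,216.17 +$54.81 interest = $4,270.98; pay $711.83 → $3,559.15
Payment period 5: $3,559.15 +$46.27 interest = $3,605.42; pay $721.08 → $2,884.34
Payment period 6: $2,884.34 +$37.50 interest = $2,921.84; pay $730.46 → $2,191.38
Payment period 7: $2,191.38 +$28.49 interest = $2,219.87; pay $739.96 → $1,479.91
Payment period 8: $1,479.91 +$19.24 interest = $1,499.15; pay $749.58 → $749.57
Payment period 9: $749.57 +$9.74 interest = $759.31; pay $759.31 → $0.00

$759.31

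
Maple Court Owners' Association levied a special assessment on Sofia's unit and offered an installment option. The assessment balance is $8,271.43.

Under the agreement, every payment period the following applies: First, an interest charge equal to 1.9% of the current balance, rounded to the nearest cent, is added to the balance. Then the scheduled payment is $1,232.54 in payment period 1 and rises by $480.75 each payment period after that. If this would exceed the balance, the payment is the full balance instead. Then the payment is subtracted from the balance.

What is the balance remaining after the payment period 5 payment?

$0.00

Payment period 1: opening $8,271.43; interest $157.16 → $8,428.59; payment $1,232.54; balance $7,196.05
Payment period 2: opening $7,196.05; interest $136.72 → $7,332.77; payment $1,713.29; balance $5,619.48
Payment period 3: opening $5,619.48; interest $106.77 → $5,726.25; payment $2,194.04; balance $3,532.21
Payment period 4: opening $3,532.21; interest $67.11 → $3,599.32; payment $2,674.79; balance $924.53
Payment period 5: opening $924.53; interest $17.57 → $942.10; payment $942.10; balance $0.00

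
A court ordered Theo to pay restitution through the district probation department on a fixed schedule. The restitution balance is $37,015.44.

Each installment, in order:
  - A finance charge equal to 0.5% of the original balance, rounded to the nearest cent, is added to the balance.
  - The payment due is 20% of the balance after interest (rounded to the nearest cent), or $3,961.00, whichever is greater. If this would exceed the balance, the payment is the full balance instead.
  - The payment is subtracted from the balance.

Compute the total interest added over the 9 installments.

Installment 1: opening $37,015.44; interest $185.08 → $37,200.52; payment $7,440.10; balance $29,760.42
Installment 2: opening $29,760.42; interest $185.08 → $29,945.50; payment $5,989.10; balance $23,956.40
Installment 3: opening $23,956.40; interest $185.08 → $24,141.48; payment $4,828.30; balance $19,313.18
Installment 4: opening $19,313.18; interest $185.08 → $19,498.26; payment $3,961.00; balance $15,537.26
Installment 5: opening $15,537.26; interest $185.08 → $15,722.34; payment $3,961.00; balance $11,761.34
Installment 6: opening $11,761.34; interest $185.08 → $11,946.42; payment $3,961.00; balance $7,985.42
Installment 7: opening $7,985.42; interest $185.08 → $8,170.50; payment $3,961.00; balance $4,209.50
Installment 8: opening $4,209.50; interest $185.08 → $4,394.58; payment $3,961.00; balance $433.58
Installment 9: opening $433.58; interest $185.08 → $618.66; payment $618.66; balance $0.00
Total interest: $185.08 + $185.08 + $185.08 + $185.08 + $185.08 + $185.08 + $185.08 + $185.08 + $185.08 = $1,665.72

$1,665.72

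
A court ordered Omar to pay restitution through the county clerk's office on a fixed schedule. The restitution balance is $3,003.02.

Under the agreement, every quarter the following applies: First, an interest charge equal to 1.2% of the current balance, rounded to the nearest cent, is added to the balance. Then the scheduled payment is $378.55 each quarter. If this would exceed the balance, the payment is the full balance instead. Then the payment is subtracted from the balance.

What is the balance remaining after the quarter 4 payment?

$1,608.12

# | Opening | Interest | Payment | End bal
1 | $3,003.02 | $36.04 | $378.55 | $2,660.51
2 | $2,660.51 | $31.93 | $378.55 | $2,313.89
3 | $2,313.89 | $27.77 | $378.55 | $1,963.11
4 | $1,963.11 | $23.56 | $378.55 | $1,608.12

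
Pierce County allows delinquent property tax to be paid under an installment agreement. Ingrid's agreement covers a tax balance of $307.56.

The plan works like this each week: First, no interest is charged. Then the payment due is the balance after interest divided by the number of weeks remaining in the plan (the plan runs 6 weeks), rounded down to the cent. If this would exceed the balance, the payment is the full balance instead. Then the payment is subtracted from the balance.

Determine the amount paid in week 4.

$51.26

Week 1: $307.56 − $51.26 → $256.30
Week 2: $256.30 − $51.26 → $205.04
Week 3: $205.04 − $51.26 → $153.78
Week 4: $153.78 − $51.26 → $102.52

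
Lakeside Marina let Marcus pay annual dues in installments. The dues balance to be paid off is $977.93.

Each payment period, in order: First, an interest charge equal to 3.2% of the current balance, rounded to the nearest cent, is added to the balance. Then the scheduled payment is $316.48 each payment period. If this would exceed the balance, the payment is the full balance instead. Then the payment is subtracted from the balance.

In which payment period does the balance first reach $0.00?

Payment period 1: $977.93 +$31.29 interest = $1,009.22; pay $316.48 → $692.74
Payment period 2: $692.74 +$22.17 interest = $714.91; pay $316.48 → $398.43
Payment period 3: $398.43 +$12.75 interest = $411.18; pay $316.48 → $94.70
Payment period 4: $94.70 +$3.03 interest = $97.73; pay $97.73 → $0.00
Balance reaches $0.00 in payment period 4.

4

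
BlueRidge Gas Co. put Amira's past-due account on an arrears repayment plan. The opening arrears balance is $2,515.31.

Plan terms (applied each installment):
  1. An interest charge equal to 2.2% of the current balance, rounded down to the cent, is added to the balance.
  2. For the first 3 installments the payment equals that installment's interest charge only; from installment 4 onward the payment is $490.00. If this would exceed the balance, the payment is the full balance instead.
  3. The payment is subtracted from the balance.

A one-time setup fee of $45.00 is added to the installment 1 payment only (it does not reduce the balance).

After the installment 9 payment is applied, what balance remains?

$0.00

Installment 1: $2,515.31 +$55.33 interest = $2,570.64; pay $55.33 (+ $45.00 fee) → $2,515.31
Installment 2: $2,515.31 +$55.33 interest = $2,570.64; pay $55.33 → $2,515.31
Installment 3: $2,515.31 +$55.33 interest = $2,570.64; pay $55.33 → $2,515.31
Installment 4: $2,515.31 +$55.33 interest = $2,570.64; pay $490.00 → $2,080.64
Installment 5: $2,080.64 +$45.77 interest = $2,126.41; pay $490.00 → $1,636.41
Installment 6: $1,636.41 +$36.00 interest = $1,672.41; pay $490.00 → $1,182.41
Installment 7: $1,182.41 +$26.01 interest = $1,208.42; pay $490.00 → $718.42
Installment 8: $718.42 +$15.80 interest = $734.22; pay $490.00 → $244.22
Installment 9: $244.22 +$5.37 interest = $249.59; pay $249.59 → $0.00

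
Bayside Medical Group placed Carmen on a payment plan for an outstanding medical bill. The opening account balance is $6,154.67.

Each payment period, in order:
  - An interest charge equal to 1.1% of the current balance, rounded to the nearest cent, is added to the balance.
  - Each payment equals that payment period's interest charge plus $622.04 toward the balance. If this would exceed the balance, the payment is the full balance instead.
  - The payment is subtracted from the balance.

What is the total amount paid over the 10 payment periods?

$6,523.77

Payment period 1: $6,154.67 +$67.70 interest = $6,222.37; pay $689.74 → $5,532.63
Payment period 2: $5,532.63 +$60.86 interest = $5,593.49; pay $682.90 → $4,910.59
Payment period 3: $4,910.59 +$54.02 interest = $4,964.61; pay $676.06 → $4,288.55
Payment period 4: $4,288.55 +$47.17 interest = $4,335.72; pay $669.21 → $3,666.51
Payment period 5: $3,666.51 +$40.33 interest = $3,706.84; pay $662.37 → $3,044.47
Payment period 6: $3,044.47 +$33.49 interest = $3,077.96; pay $655.53 → $2,422.43
Payment period 7: $2,422.43 +$26.65 interest = $2,449.08; pay $648.69 → $1,800.39
Payment period 8: $1,800.39 +$19.80 interest = $1,820.19; pay $641.84 → $1,178.35
Payment period 9: $1,178.35 +$12.96 interest = $1,191.31; pay $635.00 → $556.31
Payment period 10: $556.31 +$6.12 interest = $562.43; pay $562.43 → $0.00
Total paid: $6,523.77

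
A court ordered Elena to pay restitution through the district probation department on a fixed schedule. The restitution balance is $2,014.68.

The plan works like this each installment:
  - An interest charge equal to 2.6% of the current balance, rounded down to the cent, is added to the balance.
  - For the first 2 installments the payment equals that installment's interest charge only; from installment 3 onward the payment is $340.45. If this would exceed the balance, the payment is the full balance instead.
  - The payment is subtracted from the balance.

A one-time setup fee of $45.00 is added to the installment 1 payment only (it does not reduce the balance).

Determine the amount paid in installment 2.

$52.38

Installment 1: opening $2,014.68; interest $52.38 → $2,067.06; payment $52.38 (+ $45.00 fee); balance $2,014.68
Installment 2: opening $2,014.68; interest $52.38 → $2,067.06; payment $52.38; balance $2,014.68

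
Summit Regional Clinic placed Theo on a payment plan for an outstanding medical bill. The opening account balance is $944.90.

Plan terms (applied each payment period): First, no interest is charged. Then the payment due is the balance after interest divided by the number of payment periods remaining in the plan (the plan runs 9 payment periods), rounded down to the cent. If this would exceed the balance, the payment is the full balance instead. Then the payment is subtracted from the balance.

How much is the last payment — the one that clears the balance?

Payment period 1: $944.90 − $104.98 → $839.92
Payment period 2: $839.92 − $104.99 → $734.93
Payment period 3: $734.93 − $104.99 → $629.94
Payment period 4: $629.94 − $104.99 → $524.95
Payment period 5: $524.95 − $104.99 → $419.96
Payment period 6: $419.96 − $104.99 → $314.97
Payment period 7: $314.97 − $104.99 → $209.98
Payment period 8: $209.98 − $104.99 → $104.99
Payment period 9: $104.99 − $104.99 → $0.00

$104.99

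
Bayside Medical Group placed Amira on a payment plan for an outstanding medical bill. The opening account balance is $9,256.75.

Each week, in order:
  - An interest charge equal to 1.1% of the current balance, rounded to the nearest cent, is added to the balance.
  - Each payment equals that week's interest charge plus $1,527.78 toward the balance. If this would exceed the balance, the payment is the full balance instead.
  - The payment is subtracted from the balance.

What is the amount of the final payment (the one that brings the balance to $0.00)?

# | Opening | Interest | Payment | End bal
1 | $9,256.75 | $101.82 | $1,629.60 | $7,728.97
2 | $7,728.97 | $85.02 | $1,612.80 | $6,201.19
3 | $6,201.19 | $68.21 | $1,595.99 | $4,673.41
4 | $4,673.41 | $51.41 | $1,579.19 | $3,145.63
5 | $3,145.63 | $34.60 | $1,562.38 | $1,617.85
6 | $1,617.85 | $17.80 | $1,545.58 | $90.07
7 | $90.07 | $0.99 | $91.06 | $0.00

$91.06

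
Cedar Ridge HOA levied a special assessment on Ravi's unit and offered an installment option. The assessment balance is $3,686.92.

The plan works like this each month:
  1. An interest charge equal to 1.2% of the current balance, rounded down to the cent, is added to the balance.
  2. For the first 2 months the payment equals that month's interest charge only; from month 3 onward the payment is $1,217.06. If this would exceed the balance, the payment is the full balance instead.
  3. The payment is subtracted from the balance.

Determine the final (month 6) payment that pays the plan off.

# | Opening | Interest | Payment | End bal
1 | $3,686.92 | $44.24 | $44.24 | $3,686.92
2 | $3,686.92 | $44.24 | $44.24 | $3,686.92
3 | $3,686.92 | $44.24 | $1,217.06 | $2,514.10
4 | $2,514.10 | $30.16 | $1,217.06 | $1,327.20
5 | $1,327.20 | $15.92 | $1,217.06 | $126.06
6 | $126.06 | $1.51 | $127.57 | $0.00

$127.57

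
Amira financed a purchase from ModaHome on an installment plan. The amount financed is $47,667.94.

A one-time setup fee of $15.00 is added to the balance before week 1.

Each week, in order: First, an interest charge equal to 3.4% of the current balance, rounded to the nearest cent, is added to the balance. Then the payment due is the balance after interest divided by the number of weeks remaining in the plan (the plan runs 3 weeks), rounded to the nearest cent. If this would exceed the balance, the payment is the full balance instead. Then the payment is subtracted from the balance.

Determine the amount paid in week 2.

Week 1: opening $47,682.94; interest $1,621.22 → $49,304.16; payment $16,434.72; balance $32,869.44
Week 2: opening $32,869.44; interest $1,117.56 → $33,987.00; payment $16,993.50; balance $16,993.50

$16,993.50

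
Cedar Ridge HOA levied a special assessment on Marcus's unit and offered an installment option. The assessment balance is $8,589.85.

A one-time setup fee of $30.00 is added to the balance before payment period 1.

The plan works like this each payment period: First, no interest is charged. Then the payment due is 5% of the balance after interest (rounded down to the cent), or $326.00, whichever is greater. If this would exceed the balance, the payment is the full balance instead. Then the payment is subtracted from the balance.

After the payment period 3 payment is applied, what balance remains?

$7,390.45

Payment period 1: $8,619.85 − $430.99 → $8,188.86
Payment period 2: $8,188.86 − $409.44 → $7,779.42
Payment period 3: $7,779.42 − $388.97 → $7,390.45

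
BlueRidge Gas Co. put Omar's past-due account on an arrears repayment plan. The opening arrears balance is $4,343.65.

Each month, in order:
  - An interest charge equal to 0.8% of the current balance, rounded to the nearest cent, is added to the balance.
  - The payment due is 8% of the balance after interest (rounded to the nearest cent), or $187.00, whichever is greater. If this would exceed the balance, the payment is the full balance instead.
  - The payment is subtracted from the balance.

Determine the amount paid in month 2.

Month 1: opening $4,343.65; interest $34.75 → $4,378.40; payment $350.27; balance $4,028.13
Month 2: opening $4,028.13; interest $32.23 → $4,060.36; payment $324.83; balance $3,735.53

$324.83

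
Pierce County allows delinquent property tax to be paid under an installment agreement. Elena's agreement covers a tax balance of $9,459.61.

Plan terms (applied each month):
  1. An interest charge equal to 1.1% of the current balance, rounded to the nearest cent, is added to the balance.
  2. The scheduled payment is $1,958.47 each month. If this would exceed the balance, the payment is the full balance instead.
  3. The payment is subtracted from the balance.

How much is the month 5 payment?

Month 1: $9,459.61 +$104.06 interest = $9,563.67; pay $1,958.47 → $7,605.20
Month 2: $7,605.20 +$83.66 interest = $7,688.86; pay $1,958.47 → $5,730.39
Month 3: $5,730.39 +$63.03 interest = $5,793.42; pay $1,958.47 → $3,834.95
Month 4: $3,834.95 +$42.18 interest = $3,877.13; pay $1,958.47 → $1,918.66
Month 5: $1,918.66 +$21.11 interest = $1,939.77; pay $1,939.77 → $0.00

$1,939.77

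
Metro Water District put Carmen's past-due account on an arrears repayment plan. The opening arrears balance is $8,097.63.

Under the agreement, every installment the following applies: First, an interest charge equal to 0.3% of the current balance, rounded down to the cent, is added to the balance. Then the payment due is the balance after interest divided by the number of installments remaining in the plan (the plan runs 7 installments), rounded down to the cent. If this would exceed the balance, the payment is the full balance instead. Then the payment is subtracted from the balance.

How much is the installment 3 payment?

Installment 1: opening $8,097.63; interest $24.29 → $8,121.92; payment $1,160.27; balance $6,961.65
Installment 2: opening $6,961.65; interest $20.88 → $6,982.53; payment $1,163.75; balance $5,818.78
Installment 3: opening $5,818.78; interest $17.45 → $5,836.23; payment $1,167.24; balance $4,668.99

$1,167.24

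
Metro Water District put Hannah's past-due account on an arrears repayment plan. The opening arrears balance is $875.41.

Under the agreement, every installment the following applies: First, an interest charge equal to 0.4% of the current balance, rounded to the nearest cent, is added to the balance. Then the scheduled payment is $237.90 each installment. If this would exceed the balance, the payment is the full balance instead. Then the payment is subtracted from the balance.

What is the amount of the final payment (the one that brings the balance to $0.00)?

$170.07

Installment 1: $875.41 +$3.50 interest = $878.91; pay $237.90 → $641.01
Installment 2: $641.01 +$2.56 interest = $643.57; pay $237.90 → $405.67
Installment 3: $405.67 +$1.62 interest = $407.29; pay $237.90 → $169.39
Installment 4: $169.39 +$0.68 interest = $170.07; pay $170.07 → $0.00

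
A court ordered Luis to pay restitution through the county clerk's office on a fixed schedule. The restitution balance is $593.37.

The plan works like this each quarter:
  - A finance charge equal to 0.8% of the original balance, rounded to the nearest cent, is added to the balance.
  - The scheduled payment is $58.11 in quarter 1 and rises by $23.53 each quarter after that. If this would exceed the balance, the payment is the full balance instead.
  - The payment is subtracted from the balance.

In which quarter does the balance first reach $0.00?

Quarter 1: opening $593.37; interest $4.75 → $598.12; payment $58.11; balance $540.01
Quarter 2: opening $540.01; interest $4.75 → $544.76; payment $81.64; balance $463.12
Quarter 3: opening $463.12; interest $4.75 → $467.87; payment $105.17; balance $362.70
Quarter 4: opening $362.70; interest $4.75 → $367.45; payment $128.70; balance $238.75
Quarter 5: opening $238.75; interest $4.75 → $243.50; payment $152.23; balance $91.27
Quarter 6: opening $91.27; interest $4.75 → $96.02; payment $96.02; balance $0.00
Balance reaches $0.00 in quarter 6.

6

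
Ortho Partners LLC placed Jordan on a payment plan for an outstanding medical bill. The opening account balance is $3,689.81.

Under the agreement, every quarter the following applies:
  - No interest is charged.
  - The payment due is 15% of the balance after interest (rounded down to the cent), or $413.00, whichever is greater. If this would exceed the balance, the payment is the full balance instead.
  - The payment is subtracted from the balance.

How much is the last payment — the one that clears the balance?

$187.89

Quarter 1: $3,689.81 − $553.47 → $3,136.34
Quarter 2: $3,136.34 − $470.45 → $2,665.89
Quarter 3: $2,665.89 − $413.00 → $2,252.89
Quarter 4: $2,252.89 − $413.00 → $1,839.89
Quarter 5: $1,839.89 − $413.00 → $1,426.89
Quarter 6: $1,426.89 − $413.00 → $1,013.89
Quarter 7: $1,013.89 − $413.00 → $600.89
Quarter 8: $600.89 − $413.00 → $187.89
Quarter 9: $187.89 − $187.89 → $0.00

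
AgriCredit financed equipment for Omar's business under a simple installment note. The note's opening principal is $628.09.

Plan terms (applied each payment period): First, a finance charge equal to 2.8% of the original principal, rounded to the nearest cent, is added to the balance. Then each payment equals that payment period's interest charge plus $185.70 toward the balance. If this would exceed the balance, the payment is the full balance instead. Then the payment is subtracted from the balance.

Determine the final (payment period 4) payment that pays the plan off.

Payment period 1: opening $628.09; interest $17.59 → $645.68; payment $203.29; balance $442.39
Payment period 2: opening $442.39; interest $17.59 → $459.98; payment $203.29; balance $256.69
Payment period 3: opening $256.69; interest $17.59 → $274.28; payment $203.29; balance $70.99
Payment period 4: opening $70.99; interest $17.59 → $88.58; payment $88.58; balance $0.00

$88.58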